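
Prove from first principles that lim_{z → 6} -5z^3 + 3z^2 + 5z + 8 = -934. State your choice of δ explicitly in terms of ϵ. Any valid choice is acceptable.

Let ϵ > 0 be given. We want δ > 0 such that 0 < |z − 6| < δ implies |(-5z^3 + 3z^2 + 5z + 8) + 934| < ϵ.
(-5z^3 + 3z^2 + 5z + 8) + 934 = -5z^3 + 3z^2 + 5z + 942 = (z − 6)(-5z^2 - 27z - 157).
So |(-5z^3 + 3z^2 + 5z + 8) + 934| = |z − 6|·|-5z^2 - 27z - 157|.
Assume first that |z − 6| < 2, so |z| < 8. Then |-5z^2 - 27z - 157| ≤ 5·8^2 + 27·8 + 157 = 693.
Hence |(-5z^3 + 3z^2 + 5z + 8) + 934| ≤ 693|z − 6| < ϵ provided |z − 6| < ϵ/693.
Choosing δ = min(2, ϵ/693) ensures both conditions, hence |(-5z^3 + 3z^2 + 5z + 8) + 934| < ϵ.

δ = min(2, ϵ/693)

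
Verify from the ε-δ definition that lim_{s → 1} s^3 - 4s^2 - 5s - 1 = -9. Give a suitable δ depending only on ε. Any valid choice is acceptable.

Let ε > 0. We want δ > 0 such that 0 < |s − 1| < δ implies |(s^3 - 4s^2 - 5s - 1) + 9| < ε.
(s^3 - 4s^2 - 5s - 1) + 9 = s^3 - 4s^2 - 5s + 8 = (s − 1)(s^2 - 3s - 8).
So |(s^3 - 4s^2 - 5s - 1) + 9| = |s − 1|·|s^2 - 3s - 8|.
Assume first that |s − 1| < 2, so |s| < 3. Then |s^2 - 3s - 8| ≤ 3^2 + 3·3 + 8 = 26.
Hence |(s^3 - 4s^2 - 5s - 1) + 9| ≤ 26|s − 1| < ε provided |s − 1| < ε/26.
Choosing δ = min(2, ε/26) ensures both conditions, hence |(s^3 - 4s^2 - 5s - 1) + 9| < ε.

δ = min(2, ε/26)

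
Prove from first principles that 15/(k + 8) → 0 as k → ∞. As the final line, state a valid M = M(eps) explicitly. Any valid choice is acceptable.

M = 15/eps

Suppose eps > 0. For k ≥ 1, |15/(k + 8) − 0| = 15/(k + 8) ≤ 15/k.
We need 15/k < eps, i.e. k > 15/eps.
Take M = 15/eps. If k > M then |15/(k + 8)| ≤ 15/k < eps.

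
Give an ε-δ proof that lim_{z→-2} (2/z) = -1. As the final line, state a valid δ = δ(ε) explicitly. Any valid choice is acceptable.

Let ε > 0. We seek δ > 0 such that 0 < |z + 2| < δ implies |2/z + 1| < ε.
|2/z + 1| = 2·|-2 − z|/(2·|z|) = 2|z + 2|/(2|z|).
Require δ ≤ 1 so that |z| > 2 − 1 = 1, hence 2|z| > 2.
Then |2/z + 1| < 2|z + 2|/2, which is < ε when |z + 2| < ε.
Take δ = min(1, ε). Then 0 < |z + 2| < δ gives both |z + 2| < 1 and |z + 2| < ε, so |2/z + 1| < ε.

δ = min(1, ε)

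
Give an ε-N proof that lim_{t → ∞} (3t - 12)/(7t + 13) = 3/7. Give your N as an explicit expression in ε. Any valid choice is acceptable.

Fix ε > 0. We seek N > 0 such that t > N implies |(3t - 12)/(7t + 13) − (3/7)| < ε.
(3t - 12)/(7t + 13) − (3/7) = (7(3t - 12) − 3(7t + 13)) / (7(7t + 13)) = -123/(7(7t + 13)).
For t > 0 we have 7t + 13 > 7t, so |(3t - 12)/(7t + 13) − (3/7)| = 123/(7(7t + 13)) < 123/(7·7t) = (123/49)/t.
Thus |(3t - 12)/(7t + 13) − (3/7)| < ε whenever t > (123/49)/ε.
Take N = (123/49)/ε. If t > N then |(3t - 12)/(7t + 13) − (3/7)| < (123/49)/t < ε.

N = (123/49)/ε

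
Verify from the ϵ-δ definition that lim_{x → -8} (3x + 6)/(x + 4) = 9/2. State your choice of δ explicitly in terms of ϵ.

Let ϵ > 0 be given. We want δ > 0 with 0 < |x + 8| < δ ⇒ |(3x + 6)/(x + 4) − (9/2)| < ϵ.
Combining over a common denominator, (3x + 6)/(x + 4) − (9/2) = [(3x + 6)·(-4) − (-18)·(x + 4)] / [(-4)·(x + 4)] = 6(x + 8) / ((-4)(x + 4)).
So |(3x + 6)/(x + 4) − (9/2)| = 6|x + 8| / (4·|x + 4|).
Require δ ≤ 2, so |x + 4| ≥ |-4| − |x + 8| > 4 − 2 = 2.
Hence |(3x + 6)/(x + 4) − (9/2)| < 6|x + 8|/(4·2) = (3/4)|x + 8|, which is < ϵ once |x + 8| < (4/3)ϵ.
Take δ = min(2, (4/3)ϵ). Then 0 < |x + 8| < δ forces both bounds, so |(3x + 6)/(x + 4) − (9/2)| < ϵ.

δ = min(2, (4/3)ϵ)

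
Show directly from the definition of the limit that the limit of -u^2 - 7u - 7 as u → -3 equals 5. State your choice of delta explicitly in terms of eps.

delta = min(1, eps/8)

Let eps > 0. We want delta > 0 such that 0 < |u + 3| < delta implies |(-u^2 - 7u - 7) − 5| < eps.
(-u^2 - 7u - 7) − 5 = -u^2 - 7u - 12 = (u + 3)(-u - 4).
So |(-u^2 - 7u - 7) − 5| = |u + 3|·|-u - 4|.
Require delta ≤ 1. Then |u + 3| < 1 gives |u| < 4, and by the triangle inequality |-u - 4| ≤ 4 + 4 = 8.
Hence |(-u^2 - 7u - 7) − 5| ≤ 8|u + 3| < eps provided |u + 3| < eps/8.
Choosing delta = min(1, eps/8) ensures both conditions, hence |(-u^2 - 7u - 7) − 5| < eps.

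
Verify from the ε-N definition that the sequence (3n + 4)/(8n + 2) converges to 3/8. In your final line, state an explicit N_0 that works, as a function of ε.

Suppose ε > 0. For n ≥ 1, |(3n + 4)/(8n + 2) − (3/8)| = |26|/(8(8n + 2)) = 26/(8(8n + 2)).
Since 8n + 2 ≥ 8n for n ≥ 1, this is ≤ 26/(8·8n) = (13/32)/n.
So |(3n + 4)/(8n + 2) − (3/8)| < ε whenever n > (13/32)/ε.
Take N_0 = (13/32)/ε. If n > N_0 then |(3n + 4)/(8n + 2) − (3/8)| ≤ (13/32)/n < ε.

N_0 = (13/32)/ε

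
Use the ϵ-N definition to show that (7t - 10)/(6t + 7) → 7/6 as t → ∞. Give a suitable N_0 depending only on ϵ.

Let ϵ > 0 be given. We seek N_0 > 0 such that t > N_0 implies |(7t - 10)/(6t + 7) − (7/6)| < ϵ.
(7t - 10)/(6t + 7) − (7/6) = (6(7t - 10) − 7(6t + 7)) / (6(6t + 7)) = -109/(6(6t + 7)).
For t > 0 we have 6t + 7 > 6t, so |(7t - 10)/(6t + 7) − (7/6)| = 109/(6(6t + 7)) < 109/(6·6t) = (109/36)/t.
Thus |(7t - 10)/(6t + 7) − (7/6)| < ϵ whenever t > (109/36)/ϵ.
Take N_0 = (109/36)/ϵ. If t > N_0 then |(7t - 10)/(6t + 7) − (7/6)| < (109/36)/t < ϵ.

N_0 = (109/36)/ϵ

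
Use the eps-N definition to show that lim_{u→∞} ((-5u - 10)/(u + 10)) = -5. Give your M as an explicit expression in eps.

M = 40/eps

Let eps > 0 be given. We seek M > 0 such that u > M implies |(-5u - 10)/(u + 10) + 5| < eps.
(-5u - 10)/(u + 10) + 5 = ((-5u - 10) − (-5)(u + 10)) / ((u + 10)) = 40/((u + 10)).
For u > 0 we have u + 10 > u, so |(-5u - 10)/(u + 10) + 5| = 40/((u + 10)) < 40/(u) = 40/u.
Thus |(-5u - 10)/(u + 10) + 5| < eps whenever u > 40/eps.
Take M = 40/eps. If u > M then |(-5u - 10)/(u + 10) + 5| < 40/u < eps.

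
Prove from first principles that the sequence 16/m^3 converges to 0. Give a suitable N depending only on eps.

Let eps > 0 be given. For m ≥ 1, |16/m^3 − 0| = 16/m^3.
16/m^3 < eps ⇔ m^3 > 16/eps ⇔ m > (16/eps)^{1/3}.
Take N = (16/eps)^{1/3}. Then m > N implies 16/m^3 < eps.

N = (16/eps)^{1/3}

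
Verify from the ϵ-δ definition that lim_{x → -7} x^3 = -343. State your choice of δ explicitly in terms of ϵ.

Let ϵ > 0 be given. We seek δ > 0 with 0 < |x + 7| < δ ⇒ |x^3 + 343| < ϵ.
Factor: x^3 + 343 = (x + 7)(x^2 - 7x + 49), so |x^3 + 343| = |x + 7|·|x^2 - 7x + 49|.
Impose δ ≤ 2 so that |x| < 9; then |x^2 - 7x + 49| ≤ 193.
Hence |x^3 + 343| ≤ 193|x + 7|, which is < ϵ once |x + 7| < ϵ/193.
Take δ = min(2, ϵ/193). If 0 < |x + 7| < δ then both bounds hold and |x^3 + 343| ≤ 193|x + 7| < 193·(ϵ/193) = ϵ.

δ = min(2, ϵ/193)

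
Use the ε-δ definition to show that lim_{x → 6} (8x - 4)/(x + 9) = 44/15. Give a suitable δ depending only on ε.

δ = min(15/2, (225/152)ε)

Let ε > 0 be given. We want δ > 0 with 0 < |x − 6| < δ ⇒ |(8x - 4)/(x + 9) − (44/15)| < ε.
Combining over a common denominator, (8x - 4)/(x + 9) − (44/15) = [(8x - 4)·15 − 44·(x + 9)] / [15·(x + 9)] = 76(x − 6) / (15(x + 9)).
So |(8x - 4)/(x + 9) − (44/15)| = 76|x − 6| / (15·|x + 9|).
Require δ ≤ 15/2, so |x + 9| ≥ |15| − |x − 6| > 15 − 15/2 = 15/2.
Hence |(8x - 4)/(x + 9) − (44/15)| < 76|x − 6|/(15·(15/2)) = (152/225)|x − 6|, which is < ε once |x − 6| < (225/152)ε.
Take δ = min(15/2, (225/152)ε). Then 0 < |x − 6| < δ forces both bounds, so |(8x - 4)/(x + 9) − (44/15)| < ε.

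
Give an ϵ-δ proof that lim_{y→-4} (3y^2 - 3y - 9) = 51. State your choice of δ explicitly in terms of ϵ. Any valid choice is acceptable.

Let ϵ > 0 be given. We want δ > 0 such that 0 < |y + 4| < δ implies |(3y^2 - 3y - 9) − 51| < ϵ.
(3y^2 - 3y - 9) − 51 = 3y^2 - 3y - 60 = (y + 4)(3y - 15).
So |(3y^2 - 3y - 9) − 51| = |y + 4|·|3y - 15|.
Require δ ≤ 2. Then |y + 4| < 2 gives |y| < 6, and by the triangle inequality |3y - 15| ≤ 3·6 + 15 = 33.
Hence |(3y^2 - 3y - 9) − 51| ≤ 33|y + 4| < ϵ provided |y + 4| < ϵ/33.
Take δ = min(2, ϵ/33). Then 0 < |y + 4| < δ gives both |y + 4| < 2 and |y + 4| < ϵ/33, so |(3y^2 - 3y - 9) − 51| < ϵ.

δ = min(2, ϵ/33)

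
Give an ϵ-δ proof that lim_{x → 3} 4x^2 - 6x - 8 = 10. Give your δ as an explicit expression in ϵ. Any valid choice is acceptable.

Let ϵ > 0. We want δ > 0 such that 0 < |x − 3| < δ implies |(4x^2 - 6x - 8) − 10| < ϵ.
(4x^2 - 6x - 8) − 10 = 4x^2 - 6x - 18 = (x − 3)(4x + 6).
So |(4x^2 - 6x - 8) − 10| = |x − 3|·|4x + 6|.
Require δ ≤ 1. Then |x − 3| < 1 gives |x| < 4, and by the triangle inequality |4x + 6| ≤ 4·4 + 6 = 22.
Hence |(4x^2 - 6x - 8) − 10| ≤ 22|x − 3| < ϵ provided |x − 3| < ϵ/22.
Take δ = min(1, ϵ/22). Then 0 < |x − 3| < δ gives both |x − 3| < 1 and |x − 3| < ϵ/22, so |(4x^2 - 6x - 8) − 10| < ϵ.

δ = min(1, ϵ/22)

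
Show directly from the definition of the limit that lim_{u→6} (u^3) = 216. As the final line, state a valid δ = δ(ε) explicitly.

Suppose ε > 0. We seek δ > 0 with 0 < |u − 6| < δ ⇒ |u^3 − 216| < ε.
Factor: u^3 − 216 = (u − 6)(u^2 + 6u + 36), so |u^3 − 216| = |u − 6|·|u^2 + 6u + 36|.
Impose δ ≤ 2 so that |u| < 8; then |u^2 + 6u + 36| ≤ 148.
Hence |u^3 − 216| ≤ 148|u − 6|, which is < ε once |u − 6| < ε/148.
Take δ = min(2, ε/148). If 0 < |u − 6| < δ then both bounds hold and |u^3 − 216| ≤ 148|u − 6| < 148·(ε/148) = ε.

δ = min(2, ε/148)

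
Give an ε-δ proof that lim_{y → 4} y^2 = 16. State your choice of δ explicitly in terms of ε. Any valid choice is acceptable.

δ = min(1, ε/9)

Fix ε > 0. We seek δ > 0 with 0 < |y − 4| < δ ⇒ |y^2 − 16| < ε.
Factor: y^2 − 16 = (y − 4)(y + 4), so |y^2 − 16| = |y − 4|·|y + 4|.
Restrict δ ≤ 1. Then |y − 4| < 1 gives |y| < 5, so by the triangle inequality |y + 4| ≤ 5 + 4 = 9.
Hence |y^2 − 16| ≤ 9|y − 4|, which is < ε once |y − 4| < ε/9.
Take δ = min(1, ε/9). If 0 < |y − 4| < δ then both bounds hold and |y^2 − 16| ≤ 9|y − 4| < 9·(ε/9) = ε.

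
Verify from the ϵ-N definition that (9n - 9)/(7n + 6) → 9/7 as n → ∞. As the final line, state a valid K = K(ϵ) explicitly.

Let ϵ > 0 be given. For n ≥ 1, |(9n - 9)/(7n + 6) − (9/7)| = |-117|/(7(7n + 6)) = 117/(7(7n + 6)).
Since 7n + 6 ≥ 7n for n ≥ 1, this is ≤ 117/(7·7n) = (117/49)/n.
So |(9n - 9)/(7n + 6) − (9/7)| < ϵ whenever n > (117/49)/ϵ.
Take K = (117/49)/ϵ. If n > K then |(9n - 9)/(7n + 6) − (9/7)| ≤ (117/49)/n < ϵ.

K = (117/49)/ϵ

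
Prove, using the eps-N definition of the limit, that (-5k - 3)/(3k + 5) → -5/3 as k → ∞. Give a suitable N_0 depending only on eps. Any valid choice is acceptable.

N_0 = (16/9)/eps

Let eps > 0 be given. For k ≥ 1, |(-5k - 3)/(3k + 5) + 5/3| = |16|/(3(3k + 5)) = 16/(3(3k + 5)).
Since 3k + 5 ≥ 3k for k ≥ 1, this is ≤ 16/(3·3k) = (16/9)/k.
So |(-5k - 3)/(3k + 5) + 5/3| < eps whenever k > (16/9)/eps.
Take N_0 = (16/9)/eps. If k > N_0 then |(-5k - 3)/(3k + 5) + 5/3| ≤ (16/9)/k < eps.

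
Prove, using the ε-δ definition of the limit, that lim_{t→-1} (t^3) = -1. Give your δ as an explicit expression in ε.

Let ε > 0 be given. We seek δ > 0 with 0 < |t + 1| < δ ⇒ |t^3 + 1| < ε.
Factor: t^3 + 1 = (t + 1)(t^2 - t + 1), so |t^3 + 1| = |t + 1|·|t^2 - t + 1|.
Restrict δ ≤ 1. Then |t + 1| < 1 gives |t| < 2, so by the triangle inequality |t^2 - t + 1| ≤ 2^2 + 2 + 1 = 7.
Hence |t^3 + 1| ≤ 7|t + 1|, which is < ε once |t + 1| < ε/7.
Take δ = min(1, ε/7). If 0 < |t + 1| < δ then both bounds hold and |t^3 + 1| ≤ 7|t + 1| < 7·(ε/7) = ε.

δ = min(1, ε/7)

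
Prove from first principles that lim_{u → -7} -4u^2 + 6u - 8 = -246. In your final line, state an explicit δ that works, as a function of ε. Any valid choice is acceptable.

Let ε > 0 be given. We want δ > 0 such that 0 < |u + 7| < δ implies |(-4u^2 + 6u - 8) + 246| < ε.
(-4u^2 + 6u - 8) + 246 = -4u^2 + 6u + 238 = (u + 7)(-4u + 34).
So |(-4u^2 + 6u - 8) + 246| = |u + 7|·|-4u + 34|.
Assume first that |u + 7| < 1, so |u| < 8. Then |-4u + 34| ≤ 4·8 + 34 = 66.
Hence |(-4u^2 + 6u - 8) + 246| ≤ 66|u + 7| < ε provided |u + 7| < ε/66.
Take δ = min(1, ε/66). Then 0 < |u + 7| < δ gives both |u + 7| < 1 and |u + 7| < ε/66, so |(-4u^2 + 6u - 8) + 246| < ε.

δ = min(1, ε/66)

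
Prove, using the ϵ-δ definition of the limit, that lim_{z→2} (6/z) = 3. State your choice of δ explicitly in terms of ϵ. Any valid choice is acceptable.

Let ϵ > 0 be given. We seek δ > 0 such that 0 < |z − 2| < δ implies |6/z − 3| < ϵ.
|6/z − 3| = 6·|2 − z|/(2·|z|) = 6|z − 2|/(2|z|).
Restrict δ ≤ 1. Then |z − 2| < 1 gives |z| > 1, so 2|z| > 2.
Then |6/z − 3| < 6|z − 2|/2, which is < ϵ when |z − 2| < (1/3)ϵ.
Take δ = min(1, (1/3)ϵ). Then 0 < |z − 2| < δ gives both |z − 2| < 1 and |z − 2| < (1/3)ϵ, so |6/z − 3| < ϵ.

δ = min(1, (1/3)ϵ)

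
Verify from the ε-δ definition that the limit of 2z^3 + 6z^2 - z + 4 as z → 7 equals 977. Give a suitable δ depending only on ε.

δ = min(1, ε/427)

Let ε > 0 be given. We want δ > 0 such that 0 < |z − 7| < δ implies |(2z^3 + 6z^2 - z + 4) − 977| < ε.
(2z^3 + 6z^2 - z + 4) − 977 = 2z^3 + 6z^2 - z - 973 = (z − 7)(2z^2 + 20z + 139).
So |(2z^3 + 6z^2 - z + 4) − 977| = |z − 7|·|2z^2 + 20z + 139|.
Assume first that |z − 7| < 1, so |z| < 8. Then |2z^2 + 20z + 139| ≤ 2·8^2 + 20·8 + 139 = 427.
Hence |(2z^3 + 6z^2 - z + 4) − 977| ≤ 427|z − 7| < ε provided |z − 7| < ε/427.
Take δ = min(1, ε/427). Then 0 < |z − 7| < δ gives both |z − 7| < 1 and |z − 7| < ε/427, so |(2z^3 + 6z^2 - z + 4) − 977| < ε.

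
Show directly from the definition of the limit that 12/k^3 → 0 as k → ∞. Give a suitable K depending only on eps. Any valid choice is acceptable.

K = (12/eps)^{1/3}

Let eps > 0 be given. For k ≥ 1, |12/k^3 − 0| = 12/k^3.
12/k^3 < eps ⇔ k^3 > 12/eps ⇔ k > (12/eps)^{1/3}.
Take K = (12/eps)^{1/3}. Then k > K implies 12/k^3 < eps.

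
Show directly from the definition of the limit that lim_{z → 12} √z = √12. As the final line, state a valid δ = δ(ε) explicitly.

δ = min(12, √12·ε)

Let ε > 0. We want δ > 0 such that 0 < |z − 12| < δ implies |√z − √12| < ε.
Multiplying by the conjugate, |√z − √12| = |z − 12|/(√z + √12).
Restrict δ ≤ 12 so that |z − 12| < 12 forces z > 0, and then √z + √12 > √12.
Hence |√z − √12| < |z − 12|/√12, which is < ε once |z − 12| < √12·ε.
Take δ = min(12, √12·ε). If 0 < |z − 12| < δ then z > 0 and |√z − √12| < |z − 12|/√12 < ε.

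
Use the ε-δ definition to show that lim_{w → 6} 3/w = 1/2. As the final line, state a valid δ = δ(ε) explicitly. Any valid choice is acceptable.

δ = min(3, 6ε)

Fix ε > 0. We seek δ > 0 such that 0 < |w − 6| < δ implies |3/w − (1/2)| < ε.
|3/w − (1/2)| = 3·|6 − w|/(6·|w|) = 3|w − 6|/(6|w|).
Require δ ≤ 3 so that |w| > 6 − 3 = 3, hence 6|w| > 18.
Then |3/w − (1/2)| < 3|w − 6|/18, which is < ε when |w − 6| < 6ε.
Take δ = min(3, 6ε). Then 0 < |w − 6| < δ gives both |w − 6| < 3 and |w − 6| < 6ε, so |3/w − (1/2)| < ε.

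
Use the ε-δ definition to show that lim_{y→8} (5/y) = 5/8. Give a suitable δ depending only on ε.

δ = min(4, (32/5)ε)

Let ε > 0 be given. We seek δ > 0 such that 0 < |y − 8| < δ implies |5/y − (5/8)| < ε.
|5/y − (5/8)| = 5·|8 − y|/(8·|y|) = 5|y − 8|/(8|y|).
Require δ ≤ 4 so that |y| > 8 − 4 = 4, hence 8|y| > 32.
Then |5/y − (5/8)| < 5|y − 8|/32, which is < ε when |y − 8| < (32/5)ε.
Take δ = min(4, (32/5)ε). Then 0 < |y − 8| < δ gives both |y − 8| < 4 and |y − 8| < (32/5)ε, so |5/y − (5/8)| < ε.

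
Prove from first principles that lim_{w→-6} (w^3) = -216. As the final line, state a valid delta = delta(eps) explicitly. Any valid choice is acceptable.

Fix eps > 0. We seek delta > 0 with 0 < |w + 6| < delta ⇒ |w^3 + 216| < eps.
Factor: w^3 + 216 = (w + 6)(w^2 - 6w + 36), so |w^3 + 216| = |w + 6|·|w^2 - 6w + 36|.
Restrict delta ≤ 1. Then |w + 6| < 1 gives |w| < 7, so by the triangle inequality |w^2 - 6w + 36| ≤ 7^2 + 6·7 + 36 = 127.
Hence |w^3 + 216| ≤ 127|w + 6|, which is < eps once |w + 6| < eps/127.
Take delta = min(1, eps/127). If 0 < |w + 6| < delta then both bounds hold and |w^3 + 216| ≤ 127|w + 6| < 127·(eps/127) = eps.

delta = min(1, eps/127)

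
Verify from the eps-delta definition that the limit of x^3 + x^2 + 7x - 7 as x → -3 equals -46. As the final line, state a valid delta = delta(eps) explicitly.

delta = min(1, eps/37)

Suppose eps > 0. We want delta > 0 such that 0 < |x + 3| < delta implies |(x^3 + x^2 + 7x - 7) + 46| < eps.
(x^3 + x^2 + 7x - 7) + 46 = x^3 + x^2 + 7x + 39 = (x + 3)(x^2 - 2x + 13).
So |(x^3 + x^2 + 7x - 7) + 46| = |x + 3|·|x^2 - 2x + 13|.
Require delta ≤ 1. Then |x + 3| < 1 gives |x| < 4, and by the triangle inequality |x^2 - 2x + 13| ≤ 4^2 + 2·4 + 13 = 37.
Hence |(x^3 + x^2 + 7x - 7) + 46| ≤ 37|x + 3| < eps provided |x + 3| < eps/37.
Choosing delta = min(1, eps/37) ensures both conditions, hence |(x^3 + x^2 + 7x - 7) + 46| < eps.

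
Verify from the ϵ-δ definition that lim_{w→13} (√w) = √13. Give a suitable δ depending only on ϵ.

Let ϵ > 0. We want δ > 0 such that 0 < |w − 13| < δ implies |√w − √13| < ϵ.
Multiplying by the conjugate, |√w − √13| = |w − 13|/(√w + √13).
Restrict δ ≤ 13 so that |w − 13| < 13 forces w > 0, and then √w + √13 > √13.
Hence |√w − √13| < |w − 13|/√13, which is < ϵ once |w − 13| < √13·ϵ.
Take δ = min(13, √13·ϵ). If 0 < |w − 13| < δ then w > 0 and |√w − √13| < |w − 13|/√13 < ϵ.

δ = min(13, √13·ϵ)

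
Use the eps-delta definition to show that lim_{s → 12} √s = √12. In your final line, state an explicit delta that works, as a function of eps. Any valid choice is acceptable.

Fix eps > 0. We want delta > 0 such that 0 < |s − 12| < delta implies |√s − √12| < eps.
Multiplying by the conjugate, |√s − √12| = |s − 12|/(√s + √12).
Restrict delta ≤ 12 so that |s − 12| < 12 forces s > 0, and then √s + √12 > √12.
Hence |√s − √12| < |s − 12|/√12, which is < eps once |s − 12| < √12·eps.
Take delta = min(12, √12·eps). If 0 < |s − 12| < delta then s > 0 and |√s − √12| < |s − 12|/√12 < eps.

delta = min(12, √12·eps)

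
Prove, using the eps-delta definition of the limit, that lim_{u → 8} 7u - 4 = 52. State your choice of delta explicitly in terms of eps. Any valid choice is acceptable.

Fix eps > 0. We need delta > 0 so that 0 < |u − 8| < delta implies |(7u - 4) − 52| < eps.
Since (7u - 4) − 52 = 7(u − 8), we have |(7u - 4) − 52| = 7|u − 8|.
So 7|u − 8| < eps exactly when |u − 8| < eps/7.
Choosing delta = eps/7 gives |(7u - 4) − 52| = 7|u − 8| < eps whenever |u − 8| < delta.

delta = eps/7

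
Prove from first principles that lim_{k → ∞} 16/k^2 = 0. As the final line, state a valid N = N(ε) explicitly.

Fix ε > 0. For k ≥ 1, |16/k^2 − 0| = 16/k^2.
16/k^2 < ε ⇔ k^2 > 16/ε ⇔ k > (16/ε)^{1/2}.
Take N = (16/ε)^{1/2}. Then k > N implies 16/k^2 < ε.

N = (16/ε)^{1/2}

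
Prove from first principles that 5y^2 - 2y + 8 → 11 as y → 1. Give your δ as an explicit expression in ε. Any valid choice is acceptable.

Let ε > 0. We want δ > 0 such that 0 < |y − 1| < δ implies |(5y^2 - 2y + 8) − 11| < ε.
(5y^2 - 2y + 8) − 11 = 5y^2 - 2y - 3 = (y − 1)(5y + 3).
So |(5y^2 - 2y + 8) − 11| = |y − 1|·|5y + 3|.
Require δ ≤ 1. Then |y − 1| < 1 gives |y| < 2, and by the triangle inequality |5y + 3| ≤ 5·2 + 3 = 13.
Hence |(5y^2 - 2y + 8) − 11| ≤ 13|y − 1| < ε provided |y − 1| < ε/13.
Take δ = min(1, ε/13). Then 0 < |y − 1| < δ gives both |y − 1| < 1 and |y − 1| < ε/13, so |(5y^2 - 2y + 8) − 11| < ε.

δ = min(1, ε/13)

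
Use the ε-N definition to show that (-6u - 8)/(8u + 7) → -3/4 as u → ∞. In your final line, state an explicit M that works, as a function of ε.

Fix ε > 0. We seek M > 0 such that u > M implies |(-6u - 8)/(8u + 7) + 3/4| < ε.
(-6u - 8)/(8u + 7) + 3/4 = (8(-6u - 8) − (-6)(8u + 7)) / (8(8u + 7)) = -22/(8(8u + 7)).
For u > 0 we have 8u + 7 > 8u, so |(-6u - 8)/(8u + 7) + 3/4| = 22/(8(8u + 7)) < 22/(8·8u) = (11/32)/u.
Thus |(-6u - 8)/(8u + 7) + 3/4| < ε whenever u > (11/32)/ε.
Take M = (11/32)/ε. If u > M then |(-6u - 8)/(8u + 7) + 3/4| < (11/32)/u < ε.

M = (11/32)/ε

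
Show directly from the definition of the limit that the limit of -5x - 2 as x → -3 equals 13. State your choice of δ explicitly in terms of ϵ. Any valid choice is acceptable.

δ = ϵ/5

Suppose ϵ > 0. We need δ > 0 so that 0 < |x + 3| < δ implies |(-5x - 2) − 13| < ϵ.
Since (-5x - 2) − 13 = -5(x + 3), we have |(-5x - 2) − 13| = 5|x + 3|.
Thus it suffices that |x + 3| < ϵ/5.
Choosing δ = ϵ/5 gives |(-5x - 2) − 13| = 5|x + 3| < ϵ whenever |x + 3| < δ.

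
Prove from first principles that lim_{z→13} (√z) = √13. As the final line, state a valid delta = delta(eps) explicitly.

delta = min(13, √13·eps)

Let eps > 0 be given. We want delta > 0 such that 0 < |z − 13| < delta implies |√z − √13| < eps.
Rationalise: √z − √13 = (z − 13)/(√z + √13), so |√z − √13| = |z − 13|/(√z + √13).
Restrict delta ≤ 13 so that |z − 13| < 13 forces z > 0, and then √z + √13 > √13.
Hence |√z − √13| < |z − 13|/√13, which is < eps once |z − 13| < √13·eps.
Take delta = min(13, √13·eps). If 0 < |z − 13| < delta then z > 0 and |√z − √13| < |z − 13|/√13 < eps.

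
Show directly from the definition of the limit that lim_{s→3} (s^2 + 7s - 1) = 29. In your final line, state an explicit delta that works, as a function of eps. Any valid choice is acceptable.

Suppose eps > 0. We want delta > 0 such that 0 < |s − 3| < delta implies |(s^2 + 7s - 1) − 29| < eps.
(s^2 + 7s - 1) − 29 = s^2 + 7s - 30 = (s − 3)(s + 10).
So |(s^2 + 7s - 1) − 29| = |s − 3|·|s + 10|.
Assume first that |s − 3| < 1, so |s| < 4. Then |s + 10| ≤ 4 + 10 = 14.
Hence |(s^2 + 7s - 1) − 29| ≤ 14|s − 3| < eps provided |s − 3| < eps/14.
Choosing delta = min(1, eps/14) ensures both conditions, hence |(s^2 + 7s - 1) − 29| < eps.

delta = min(1, eps/14)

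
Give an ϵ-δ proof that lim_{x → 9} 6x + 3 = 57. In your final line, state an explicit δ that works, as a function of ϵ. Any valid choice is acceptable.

δ = ϵ/6

Let ϵ > 0. We need δ > 0 so that 0 < |x − 9| < δ implies |(6x + 3) − 57| < ϵ.
|(6x + 3) − 57| = |6x - 54| = 6|x − 9|.
Thus it suffices that |x − 9| < ϵ/6.
Take δ = ϵ/6. If 0 < |x − 9| < δ then |(6x + 3) − 57| = 6|x − 9| < 6·(ϵ/6) = ϵ.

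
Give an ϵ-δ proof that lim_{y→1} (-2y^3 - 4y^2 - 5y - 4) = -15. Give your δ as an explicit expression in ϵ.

Let ϵ > 0 be given. We want δ > 0 such that 0 < |y − 1| < δ implies |(-2y^3 - 4y^2 - 5y - 4) + 15| < ϵ.
(-2y^3 - 4y^2 - 5y - 4) + 15 = -2y^3 - 4y^2 - 5y + 11 = (y − 1)(-2y^2 - 6y - 11).
So |(-2y^3 - 4y^2 - 5y - 4) + 15| = |y − 1|·|-2y^2 - 6y - 11|.
Require δ ≤ 2. Then |y − 1| < 2 gives |y| < 3, and by the triangle inequality |-2y^2 - 6y - 11| ≤ 2·3^2 + 6·3 + 11 = 47.
Hence |(-2y^3 - 4y^2 - 5y - 4) + 15| ≤ 47|y − 1| < ϵ provided |y − 1| < ϵ/47.
Choosing δ = min(2, ϵ/47) ensures both conditions, hence |(-2y^3 - 4y^2 - 5y - 4) + 15| < ϵ.

δ = min(2, ϵ/47)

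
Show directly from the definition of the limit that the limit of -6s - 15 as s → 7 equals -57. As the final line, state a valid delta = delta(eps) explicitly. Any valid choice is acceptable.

Suppose eps > 0. We need delta > 0 so that 0 < |s − 7| < delta implies |(-6s - 15) + 57| < eps.
|(-6s - 15) + 57| = |-6s + 42| = 6|s − 7|.
Thus it suffices that |s − 7| < eps/6.
Take delta = eps/6. If 0 < |s − 7| < delta then |(-6s - 15) + 57| = 6|s − 7| < 6·(eps/6) = eps.

delta = eps/6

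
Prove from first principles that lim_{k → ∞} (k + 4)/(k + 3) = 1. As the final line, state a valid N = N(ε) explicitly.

N = 1/ε

Let ε > 0. For k ≥ 1, |(k + 4)/(k + 3) − 1| = |1|/((k + 3)) = 1/((k + 3)).
Since k + 3 ≥ k for k ≥ 1, this is ≤ 1/(k) = 1/k.
So |(k + 4)/(k + 3) − 1| < ε whenever k > 1/ε.
Take N = 1/ε. If k > N then |(k + 4)/(k + 3) − 1| ≤ 1/k < ε.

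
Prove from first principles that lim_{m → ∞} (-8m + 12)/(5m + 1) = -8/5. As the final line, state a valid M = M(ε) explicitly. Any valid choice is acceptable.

Let ε > 0 be given. For m ≥ 1, |(-8m + 12)/(5m + 1) + 8/5| = |68|/(5(5m + 1)) = 68/(5(5m + 1)).
Since 5m + 1 ≥ 5m for m ≥ 1, this is ≤ 68/(5·5m) = (68/25)/m.
So |(-8m + 12)/(5m + 1) + 8/5| < ε whenever m > (68/25)/ε.
Take M = (68/25)/ε. If m > M then |(-8m + 12)/(5m + 1) + 8/5| ≤ (68/25)/m < ε.

M = (68/25)/ε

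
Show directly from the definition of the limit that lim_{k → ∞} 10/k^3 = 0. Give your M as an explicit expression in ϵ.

Fix ϵ > 0. For k ≥ 1, |10/k^3 − 0| = 10/k^3.
10/k^3 < ϵ ⇔ k^3 > 10/ϵ ⇔ k > (10/ϵ)^{1/3}.
Take M = (10/ϵ)^{1/3}. Then k > M implies 10/k^3 < ϵ.

M = (10/ϵ)^{1/3}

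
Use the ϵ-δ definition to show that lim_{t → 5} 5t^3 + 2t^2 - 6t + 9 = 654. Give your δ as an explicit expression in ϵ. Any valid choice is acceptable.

δ = min(2, ϵ/563)

Let ϵ > 0 be given. We want δ > 0 such that 0 < |t − 5| < δ implies |(5t^3 + 2t^2 - 6t + 9) − 654| < ϵ.
(5t^3 + 2t^2 - 6t + 9) − 654 = 5t^3 + 2t^2 - 6t - 645 = (t − 5)(5t^2 + 27t + 129).
So |(5t^3 + 2t^2 - 6t + 9) − 654| = |t − 5|·|5t^2 + 27t + 129|.
Assume first that |t − 5| < 2, so |t| < 7. Then |5t^2 + 27t + 129| ≤ 5·7^2 + 27·7 + 129 = 563.
Hence |(5t^3 + 2t^2 - 6t + 9) − 654| ≤ 563|t − 5| < ϵ provided |t − 5| < ϵ/563.
Take δ = min(2, ϵ/563). Then 0 < |t − 5| < δ gives both |t − 5| < 2 and |t − 5| < ϵ/563, so |(5t^3 + 2t^2 - 6t + 9) − 654| < ϵ.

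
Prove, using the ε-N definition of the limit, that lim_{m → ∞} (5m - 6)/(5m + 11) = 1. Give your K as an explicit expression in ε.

Let ε > 0. For m ≥ 1, |(5m - 6)/(5m + 11) − 1| = |-85|/(5(5m + 11)) = 85/(5(5m + 11)).
Since 5m + 11 ≥ 5m for m ≥ 1, this is ≤ 85/(5·5m) = (17/5)/m.
So |(5m - 6)/(5m + 11) − 1| < ε whenever m > (17/5)/ε.
Take K = (17/5)/ε. If m > K then |(5m - 6)/(5m + 11) − 1| ≤ (17/5)/m < ε.

K = (17/5)/ε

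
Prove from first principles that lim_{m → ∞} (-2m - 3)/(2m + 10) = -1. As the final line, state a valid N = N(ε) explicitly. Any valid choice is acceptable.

N = (7/2)/ε

Let ε > 0. For m ≥ 1, |(-2m - 3)/(2m + 10) + 1| = |14|/(2(2m + 10)) = 14/(2(2m + 10)).
Since 2m + 10 ≥ 2m for m ≥ 1, this is ≤ 14/(2·2m) = (7/2)/m.
So |(-2m - 3)/(2m + 10) + 1| < ε whenever m > (7/2)/ε.
Take N = (7/2)/ε. If m > N then |(-2m - 3)/(2m + 10) + 1| ≤ (7/2)/m < ε.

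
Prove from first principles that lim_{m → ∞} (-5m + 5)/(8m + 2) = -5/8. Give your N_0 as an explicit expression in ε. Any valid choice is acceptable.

Suppose ε > 0. For m ≥ 1, |(-5m + 5)/(8m + 2) + 5/8| = |50|/(8(8m + 2)) = 50/(8(8m + 2)).
Since 8m + 2 ≥ 8m for m ≥ 1, this is ≤ 50/(8·8m) = (25/32)/m.
So |(-5m + 5)/(8m + 2) + 5/8| < ε whenever m > (25/32)/ε.
Take N_0 = (25/32)/ε. If m > N_0 then |(-5m + 5)/(8m + 2) + 5/8| ≤ (25/32)/m < ε.

N_0 = (25/32)/ε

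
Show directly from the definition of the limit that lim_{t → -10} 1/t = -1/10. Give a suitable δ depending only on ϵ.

δ = min(5, 50ϵ)

Suppose ϵ > 0. We seek δ > 0 such that 0 < |t + 10| < δ implies |1/t + 1/10| < ϵ.
|1/t + 1/10| = |-10 − t|/(10·|t|) = |t + 10|/(10|t|).
Require δ ≤ 5 so that |t| > 10 − 5 = 5, hence 10|t| > 50.
Then |1/t + 1/10| < |t + 10|/50, which is < ϵ when |t + 10| < 50ϵ.
Take δ = min(5, 50ϵ). Then 0 < |t + 10| < δ gives both |t + 10| < 5 and |t + 10| < 50ϵ, so |1/t + 1/10| < ϵ.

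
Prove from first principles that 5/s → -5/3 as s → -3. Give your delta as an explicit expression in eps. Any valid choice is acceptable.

Fix eps > 0. We seek delta > 0 such that 0 < |s + 3| < delta implies |5/s + 5/3| < eps.
|5/s + 5/3| = 5·|-3 − s|/(3·|s|) = 5|s + 3|/(3|s|).
Require delta ≤ 3/2 so that |s| > 3 − 3/2 = 3/2, hence 3|s| > 9/2.
Then |5/s + 5/3| < 5|s + 3|/(9/2), which is < eps when |s + 3| < (9/10)eps.
Take delta = min(3/2, (9/10)eps). Then 0 < |s + 3| < delta gives both |s + 3| < 3/2 and |s + 3| < (9/10)eps, so |5/s + 5/3| < eps.

delta = min(3/2, (9/10)eps)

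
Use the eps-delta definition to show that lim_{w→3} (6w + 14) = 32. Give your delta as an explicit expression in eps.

delta = eps/6

Fix eps > 0. We need delta > 0 so that 0 < |w − 3| < delta implies |(6w + 14) − 32| < eps.
Since (6w + 14) − 32 = 6(w − 3), we have |(6w + 14) − 32| = 6|w − 3|.
So 6|w − 3| < eps exactly when |w − 3| < eps/6.
Choosing delta = eps/6 gives |(6w + 14) − 32| = 6|w − 3| < eps whenever |w − 3| < delta.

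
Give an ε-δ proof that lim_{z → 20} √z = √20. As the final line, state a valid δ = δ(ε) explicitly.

δ = min(20, √20·ε)

Suppose ε > 0. We want δ > 0 such that 0 < |z − 20| < δ implies |√z − √20| < ε.
Rationalise: √z − √20 = (z − 20)/(√z + √20), so |√z − √20| = |z − 20|/(√z + √20).
Restrict δ ≤ 20 so that |z − 20| < 20 forces z > 0, and then √z + √20 > √20.
Hence |√z − √20| < |z − 20|/√20, which is < ε once |z − 20| < √20·ε.
Take δ = min(20, √20·ε). If 0 < |z − 20| < δ then z > 0 and |√z − √20| < |z − 20|/√20 < ε.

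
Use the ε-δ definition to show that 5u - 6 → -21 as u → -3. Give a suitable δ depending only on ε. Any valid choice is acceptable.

Let ε > 0. We need δ > 0 so that 0 < |u + 3| < δ implies |(5u - 6) + 21| < ε.
|(5u - 6) + 21| = |5u + 15| = 5|u + 3|.
So 5|u + 3| < ε exactly when |u + 3| < ε/5.
Choosing δ = ε/5 gives |(5u - 6) + 21| = 5|u + 3| < ε whenever |u + 3| < δ.

δ = ε/5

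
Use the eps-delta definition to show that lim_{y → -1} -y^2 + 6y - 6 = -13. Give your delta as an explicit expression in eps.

delta = min(2, eps/10)

Fix eps > 0. We want delta > 0 such that 0 < |y + 1| < delta implies |(-y^2 + 6y - 6) + 13| < eps.
(-y^2 + 6y - 6) + 13 = -y^2 + 6y + 7 = (y + 1)(-y + 7).
So |(-y^2 + 6y - 6) + 13| = |y + 1|·|-y + 7|.
Assume first that |y + 1| < 2, so |y| < 3. Then |-y + 7| ≤ 3 + 7 = 10.
Hence |(-y^2 + 6y - 6) + 13| ≤ 10|y + 1| < eps provided |y + 1| < eps/10.
Choosing delta = min(2, eps/10) ensures both conditions, hence |(-y^2 + 6y - 6) + 13| < eps.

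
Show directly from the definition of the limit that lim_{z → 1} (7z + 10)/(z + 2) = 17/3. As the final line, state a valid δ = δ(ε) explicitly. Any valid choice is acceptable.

δ = min(3/2, (9/8)ε)

Fix ε > 0. We want δ > 0 with 0 < |z − 1| < δ ⇒ |(7z + 10)/(z + 2) − (17/3)| < ε.
Combining over a common denominator, (7z + 10)/(z + 2) − (17/3) = [(7z + 10)·3 − 17·(z + 2)] / [3·(z + 2)] = 4(z − 1) / (3(z + 2)).
So |(7z + 10)/(z + 2) − (17/3)| = 4|z − 1| / (3·|z + 2|).
Restrict δ ≤ 3/2. Then |z − 1| < 3/2 gives |z + 2| = |(z − 1) + 3| ≥ 3 − 3/2 = 3/2.
Hence |(7z + 10)/(z + 2) − (17/3)| < 4|z − 1|/(3·(3/2)) = (8/9)|z − 1|, which is < ε once |z − 1| < (9/8)ε.
Take δ = min(3/2, (9/8)ε). Then 0 < |z − 1| < δ forces both bounds, so |(7z + 10)/(z + 2) − (17/3)| < ε.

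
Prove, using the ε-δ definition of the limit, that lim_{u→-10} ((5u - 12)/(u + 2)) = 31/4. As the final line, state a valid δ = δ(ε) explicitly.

Fix ε > 0. We want δ > 0 with 0 < |u + 10| < δ ⇒ |(5u - 12)/(u + 2) − (31/4)| < ε.
Combining over a common denominator, (5u - 12)/(u + 2) − (31/4) = [(5u - 12)·(-8) − (-62)·(u + 2)] / [(-8)·(u + 2)] = 22(u + 10) / ((-8)(u + 2)).
So |(5u - 12)/(u + 2) − (31/4)| = 22|u + 10| / (8·|u + 2|).
Restrict δ ≤ 4. Then |u + 10| < 4 gives |u + 2| = |(u + 10) + (-8)| ≥ 8 − 4 = 4.
Hence |(5u - 12)/(u + 2) − (31/4)| < 22|u + 10|/(8·4) = (11/16)|u + 10|, which is < ε once |u + 10| < (16/11)ε.
Take δ = min(4, (16/11)ε). Then 0 < |u + 10| < δ forces both bounds, so |(5u - 12)/(u + 2) − (31/4)| < ε.

δ = min(4, (16/11)ε)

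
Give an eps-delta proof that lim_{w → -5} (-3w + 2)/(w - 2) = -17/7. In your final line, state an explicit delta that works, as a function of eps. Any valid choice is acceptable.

delta = min(7/2, (49/8)eps)

Let eps > 0 be given. We want delta > 0 with 0 < |w + 5| < delta ⇒ |(-3w + 2)/(w - 2) + 17/7| < eps.
Combining over a common denominator, (-3w + 2)/(w - 2) + 17/7 = [(-3w + 2)·(-7) − 17·(w - 2)] / [(-7)·(w - 2)] = 4(w + 5) / ((-7)(w - 2)).
So |(-3w + 2)/(w - 2) + 17/7| = 4|w + 5| / (7·|w − 2|).
Require delta ≤ 7/2, so |w − 2| ≥ |-7| − |w + 5| > 7 − 7/2 = 7/2.
Hence |(-3w + 2)/(w - 2) + 17/7| < 4|w + 5|/(7·(7/2)) = (8/49)|w + 5|, which is < eps once |w + 5| < (49/8)eps.
Take delta = min(7/2, (49/8)eps). Then 0 < |w + 5| < delta forces both bounds, so |(-3w + 2)/(w - 2) + 17/7| < eps.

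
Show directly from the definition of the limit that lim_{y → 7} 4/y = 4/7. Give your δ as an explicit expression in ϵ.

δ = min(7/2, (49/8)ϵ)

Fix ϵ > 0. We seek δ > 0 such that 0 < |y − 7| < δ implies |4/y − (4/7)| < ϵ.
|4/y − (4/7)| = 4·|7 − y|/(7·|y|) = 4|y − 7|/(7|y|).
Restrict δ ≤ 7/2. Then |y − 7| < 7/2 gives |y| > 7/2, so 7|y| > 49/2.
Then |4/y − (4/7)| < 4|y − 7|/(49/2), which is < ϵ when |y − 7| < (49/8)ϵ.
Take δ = min(7/2, (49/8)ϵ). Then 0 < |y − 7| < δ gives both |y − 7| < 7/2 and |y − 7| < (49/8)ϵ, so |4/y − (4/7)| < ϵ.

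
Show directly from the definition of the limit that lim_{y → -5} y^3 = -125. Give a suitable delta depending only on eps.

delta = min(1, eps/91)

Fix eps > 0. We seek delta > 0 with 0 < |y + 5| < delta ⇒ |y^3 + 125| < eps.
Factor: y^3 + 125 = (y + 5)(y^2 - 5y + 25), so |y^3 + 125| = |y + 5|·|y^2 - 5y + 25|.
Restrict delta ≤ 1. Then |y + 5| < 1 gives |y| < 6, so by the triangle inequality |y^2 - 5y + 25| ≤ 6^2 + 5·6 + 25 = 91.
Hence |y^3 + 125| ≤ 91|y + 5|, which is < eps once |y + 5| < eps/91.
Take delta = min(1, eps/91). If 0 < |y + 5| < delta then both bounds hold and |y^3 + 125| ≤ 91|y + 5| < 91·(eps/91) = eps.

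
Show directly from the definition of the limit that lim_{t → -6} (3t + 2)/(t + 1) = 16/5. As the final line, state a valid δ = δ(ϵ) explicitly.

Fix ϵ > 0. We want δ > 0 with 0 < |t + 6| < δ ⇒ |(3t + 2)/(t + 1) − (16/5)| < ϵ.
Combining over a common denominator, (3t + 2)/(t + 1) − (16/5) = [(3t + 2)·(-5) − (-16)·(t + 1)] / [(-5)·(t + 1)] = 1(t + 6) / ((-5)(t + 1)).
So |(3t + 2)/(t + 1) − (16/5)| = |t + 6| / (5·|t + 1|).
Require δ ≤ 5/2, so |t + 1| ≥ |-5| − |t + 6| > 5 − 5/2 = 5/2.
Hence |(3t + 2)/(t + 1) − (16/5)| < |t + 6|/(5·(5/2)) = (2/25)|t + 6|, which is < ϵ once |t + 6| < (25/2)ϵ.
Take δ = min(5/2, (25/2)ϵ). Then 0 < |t + 6| < δ forces both bounds, so |(3t + 2)/(t + 1) − (16/5)| < ϵ.

δ = min(5/2, (25/2)ϵ)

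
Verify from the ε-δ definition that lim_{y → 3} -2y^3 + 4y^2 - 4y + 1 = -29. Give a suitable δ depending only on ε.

Fix ε > 0. We want δ > 0 such that 0 < |y − 3| < δ implies |(-2y^3 + 4y^2 - 4y + 1) + 29| < ε.
(-2y^3 + 4y^2 - 4y + 1) + 29 = -2y^3 + 4y^2 - 4y + 30 = (y − 3)(-2y^2 - 2y - 10).
So |(-2y^3 + 4y^2 - 4y + 1) + 29| = |y − 3|·|-2y^2 - 2y - 10|.
Require δ ≤ 1. Then |y − 3| < 1 gives |y| < 4, and by the triangle inequality |-2y^2 - 2y - 10| ≤ 2·4^2 + 2·4 + 10 = 50.
Hence |(-2y^3 + 4y^2 - 4y + 1) + 29| ≤ 50|y − 3| < ε provided |y − 3| < ε/50.
Take δ = min(1, ε/50). Then 0 < |y − 3| < δ gives both |y − 3| < 1 and |y − 3| < ε/50, so |(-2y^3 + 4y^2 - 4y + 1) + 29| < ε.

δ = min(1, ε/50)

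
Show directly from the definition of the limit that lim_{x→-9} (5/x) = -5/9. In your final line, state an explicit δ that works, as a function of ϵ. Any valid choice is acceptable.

δ = min(9/2, (81/10)ϵ)

Suppose ϵ > 0. We seek δ > 0 such that 0 < |x + 9| < δ implies |5/x + 5/9| < ϵ.
|5/x + 5/9| = 5·|-9 − x|/(9·|x|) = 5|x + 9|/(9|x|).
Restrict δ ≤ 9/2. Then |x + 9| < 9/2 gives |x| > 9/2, so 9|x| > 81/2.
Then |5/x + 5/9| < 5|x + 9|/(81/2), which is < ϵ when |x + 9| < (81/10)ϵ.
Take δ = min(9/2, (81/10)ϵ). Then 0 < |x + 9| < δ gives both |x + 9| < 9/2 and |x + 9| < (81/10)ϵ, so |5/x + 5/9| < ϵ.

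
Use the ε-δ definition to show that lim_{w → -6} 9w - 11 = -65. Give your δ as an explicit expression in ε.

δ = ε/9

Let ε > 0. We need δ > 0 so that 0 < |w + 6| < δ implies |(9w - 11) + 65| < ε.
|(9w - 11) + 65| = |9w + 54| = 9|w + 6|.
So 9|w + 6| < ε exactly when |w + 6| < ε/9.
Choosing δ = ε/9 gives |(9w - 11) + 65| = 9|w + 6| < ε whenever |w + 6| < δ.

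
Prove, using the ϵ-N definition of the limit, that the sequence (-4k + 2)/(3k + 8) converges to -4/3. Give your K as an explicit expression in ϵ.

Let ϵ > 0 be given. For k ≥ 1, |(-4k + 2)/(3k + 8) + 4/3| = |38|/(3(3k + 8)) = 38/(3(3k + 8)).
Since 3k + 8 ≥ 3k for k ≥ 1, this is ≤ 38/(3·3k) = (38/9)/k.
So |(-4k + 2)/(3k + 8) + 4/3| < ϵ whenever k > (38/9)/ϵ.
Take K = (38/9)/ϵ. If k > K then |(-4k + 2)/(3k + 8) + 4/3| ≤ (38/9)/k < ϵ.

K = (38/9)/ϵ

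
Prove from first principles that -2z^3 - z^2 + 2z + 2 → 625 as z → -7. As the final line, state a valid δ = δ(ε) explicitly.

Fix ε > 0. We want δ > 0 such that 0 < |z + 7| < δ implies |(-2z^3 - z^2 + 2z + 2) − 625| < ε.
(-2z^3 - z^2 + 2z + 2) − 625 = -2z^3 - z^2 + 2z - 623 = (z + 7)(-2z^2 + 13z - 89).
So |(-2z^3 - z^2 + 2z + 2) − 625| = |z + 7|·|-2z^2 + 13z - 89|.
Require δ ≤ 1. Then |z + 7| < 1 gives |z| < 8, and by the triangle inequality |-2z^2 + 13z - 89| ≤ 2·8^2 + 13·8 + 89 = 321.
Hence |(-2z^3 - z^2 + 2z + 2) − 625| ≤ 321|z + 7| < ε provided |z + 7| < ε/321.
Take δ = min(1, ε/321). Then 0 < |z + 7| < δ gives both |z + 7| < 1 and |z + 7| < ε/321, so |(-2z^3 - z^2 + 2z + 2) − 625| < ε.

δ = min(1, ε/321)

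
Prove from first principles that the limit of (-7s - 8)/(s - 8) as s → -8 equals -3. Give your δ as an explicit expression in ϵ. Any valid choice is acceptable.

Let ϵ > 0 be given. We want δ > 0 with 0 < |s + 8| < δ ⇒ |(-7s - 8)/(s - 8) + 3| < ϵ.
Combining over a common denominator, (-7s - 8)/(s - 8) + 3 = [(-7s - 8)·(-16) − 48·(s - 8)] / [(-16)·(s - 8)] = 64(s + 8) / ((-16)(s - 8)).
So |(-7s - 8)/(s - 8) + 3| = 64|s + 8| / (16·|s − 8|).
Require δ ≤ 8, so |s − 8| ≥ |-16| − |s + 8| > 16 − 8 = 8.
Hence |(-7s - 8)/(s - 8) + 3| < 64|s + 8|/(16·8) = (1/2)|s + 8|, which is < ϵ once |s + 8| < 2ϵ.
Take δ = min(8, 2ϵ). Then 0 < |s + 8| < δ forces both bounds, so |(-7s - 8)/(s - 8) + 3| < ϵ.

δ = min(8, 2ϵ)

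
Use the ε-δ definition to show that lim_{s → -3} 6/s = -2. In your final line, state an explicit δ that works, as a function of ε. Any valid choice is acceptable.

Let ε > 0. We seek δ > 0 such that 0 < |s + 3| < δ implies |6/s + 2| < ε.
|6/s + 2| = 6·|-3 − s|/(3·|s|) = 6|s + 3|/(3|s|).
Restrict δ ≤ 3/2. Then |s + 3| < 3/2 gives |s| > 3/2, so 3|s| > 9/2.
Then |6/s + 2| < 6|s + 3|/(9/2), which is < ε when |s + 3| < (3/4)ε.
Take δ = min(3/2, (3/4)ε). Then 0 < |s + 3| < δ gives both |s + 3| < 3/2 and |s + 3| < (3/4)ε, so |6/s + 2| < ε.

δ = min(3/2, (3/4)ε)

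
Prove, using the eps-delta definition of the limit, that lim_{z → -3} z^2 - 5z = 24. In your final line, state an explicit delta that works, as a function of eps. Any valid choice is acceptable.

delta = min(2, eps/13)

Let eps > 0 be given. We want delta > 0 such that 0 < |z + 3| < delta implies |(z^2 - 5z) − 24| < eps.
(z^2 - 5z) − 24 = z^2 - 5z - 24 = (z + 3)(z - 8).
So |(z^2 - 5z) − 24| = |z + 3|·|z - 8|.
Require delta ≤ 2. Then |z + 3| < 2 gives |z| < 5, and by the triangle inequality |z - 8| ≤ 5 + 8 = 13.
Hence |(z^2 - 5z) − 24| ≤ 13|z + 3| < eps provided |z + 3| < eps/13.
Choosing delta = min(2, eps/13) ensures both conditions, hence |(z^2 - 5z) − 24| < eps.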